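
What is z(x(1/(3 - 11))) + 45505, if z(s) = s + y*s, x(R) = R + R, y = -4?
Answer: 182023/4 ≈ 45506.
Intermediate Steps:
x(R) = 2*R
z(s) = -3*s (z(s) = s - 4*s = -3*s)
z(x(1/(3 - 11))) + 45505 = -6/(3 - 11) + 45505 = -6/(-8) + 45505 = -6*(-1)/8 + 45505 = -3*(-1/4) + 45505 = 3/4 + 45505 = 182023/4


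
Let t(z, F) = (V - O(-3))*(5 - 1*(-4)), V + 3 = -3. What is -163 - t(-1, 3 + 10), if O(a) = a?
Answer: -136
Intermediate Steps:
V = -6 (V = -3 - 3 = -6)
t(z, F) = -27 (t(z, F) = (-6 - 1*(-3))*(5 - 1*(-4)) = (-6 + 3)*(5 + 4) = -3*9 = -27)
-163 - t(-1, 3 + 10) = -163 - 1*(-27) = -163 + 27 = -136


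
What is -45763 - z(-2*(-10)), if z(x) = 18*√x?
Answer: -45763 - 36*√5 ≈ -45844.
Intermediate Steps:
-45763 - z(-2*(-10)) = -45763 - 18*√(-2*(-10)) = -45763 - 18*√20 = -45763 - 18*2*√5 = -45763 - 36*√5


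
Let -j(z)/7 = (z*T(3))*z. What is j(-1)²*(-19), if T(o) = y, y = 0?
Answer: 0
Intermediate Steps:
T(o) = 0
j(z) = 0 (j(z) = -7*z*0*z = -0*z = -7*0 = 0)
j(-1)²*(-19) = 0²*(-19) = 0*(-19) = 0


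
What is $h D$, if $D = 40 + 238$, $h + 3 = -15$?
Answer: $-5004$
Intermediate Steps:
$h = -18$ ($h = -3 - 15 = -18$)
$D = 278$
$h D = \left(-18\right) 278 = -5004$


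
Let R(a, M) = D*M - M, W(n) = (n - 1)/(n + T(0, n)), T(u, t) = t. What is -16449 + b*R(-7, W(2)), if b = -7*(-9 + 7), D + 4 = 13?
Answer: -16421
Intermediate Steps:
D = 9 (D = -4 + 13 = 9)
W(n) = (-1 + n)/(2*n) (W(n) = (n - 1)/(n + n) = (-1 + n)/((2*n)) = (-1 + n)*(1/(2*n)) = (-1 + n)/(2*n))
R(a, M) = 8*M (R(a, M) = 9*M - M = 8*M)
b = 14 (b = -7*(-2) = 14)
-16449 + b*R(-7, W(2)) = -16449 + 14*(8*((½)*(-1 + 2)/2)) = -16449 + 14*(8*((½)*(½)*1)) = -16449 + 14*(8*(¼)) = -16449 + 14*2 = -16449 + 28 = -16421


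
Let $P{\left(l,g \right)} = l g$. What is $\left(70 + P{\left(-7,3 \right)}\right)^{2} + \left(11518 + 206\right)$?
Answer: $14125$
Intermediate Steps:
$P{\left(l,g \right)} = g l$
$\left(70 + P{\left(-7,3 \right)}\right)^{2} + \left(11518 + 206\right) = \left(70 + 3 \left(-7\right)\right)^{2} + \left(11518 + 206\right) = \left(70 - 21\right)^{2} + 11724 = 49^{2} + 11724 = 2401 + 11724 = 14125$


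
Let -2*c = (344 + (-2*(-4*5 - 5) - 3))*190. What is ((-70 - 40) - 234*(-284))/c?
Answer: -66346/37145 ≈ -1.7861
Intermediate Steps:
c = -37145 (c = -(344 + (-2*(-4*5 - 5) - 3))*190/2 = -(344 + (-2*(-20 - 5) - 3))*190/2 = -(344 + (-2*(-25) - 3))*190/2 = -(344 + (50 - 3))*190/2 = -(344 + 47)*190/2 = -391*190/2 = -½*74290 = -37145)
((-70 - 40) - 234*(-284))/c = ((-70 - 40) - 234*(-284))/(-37145) = (-110 + 66456)*(-1/37145) = 66346*(-1/37145) = -66346/37145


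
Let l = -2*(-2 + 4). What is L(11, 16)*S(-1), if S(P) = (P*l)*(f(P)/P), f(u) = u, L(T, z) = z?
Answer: 64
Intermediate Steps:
l = -4 (l = -2*2 = -4)
S(P) = -4*P (S(P) = (P*(-4))*(P/P) = -4*P*1 = -4*P)
L(11, 16)*S(-1) = 16*(-4*(-1)) = 16*4 = 64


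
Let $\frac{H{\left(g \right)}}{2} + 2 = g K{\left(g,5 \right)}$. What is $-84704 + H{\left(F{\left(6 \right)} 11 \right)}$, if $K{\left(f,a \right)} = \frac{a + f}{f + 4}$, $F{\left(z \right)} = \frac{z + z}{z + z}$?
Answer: $- \frac{1270268}{15} \approx -84685.0$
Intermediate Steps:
$F{\left(z \right)} = 1$ ($F{\left(z \right)} = \frac{2 z}{2 z} = 2 z \frac{1}{2 z} = 1$)
$K{\left(f,a \right)} = \frac{a + f}{4 + f}$
$H{\left(g \right)} = -4 + \frac{2 g \left(5 + g\right)}{4 + g}$ ($H{\left(g \right)} = -4 + 2 g \frac{5 + g}{4 + g} = -4 + 2 \frac{g \left(5 + g\right)}{4 + g} = -4 + \frac{2 g \left(5 + g\right)}{4 + g}$)
$-84704 + H{\left(F{\left(6 \right)} 11 \right)} = -84704 + \frac{2 \left(-8 + \left(1 \cdot 11\right)^{2} + 3 \cdot 1 \cdot 11\right)}{4 + 1 \cdot 11} = -84704 + \frac{2 \left(-8 + 11^{2} + 3 \cdot 11\right)}{4 + 11} = -84704 + \frac{2 \left(-8 + 121 + 33\right)}{15} = -84704 + 2 \cdot \frac{1}{15} \cdot 146 = -84704 + \frac{292}{15} = - \frac{1270268}{15}$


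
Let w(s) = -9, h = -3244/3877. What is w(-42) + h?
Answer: -38137/3877 ≈ -9.8367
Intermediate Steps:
h = -3244/3877 (h = -3244*1/3877 = -3244/3877 ≈ -0.83673)
w(-42) + h = -9 - 3244/3877 = -38137/3877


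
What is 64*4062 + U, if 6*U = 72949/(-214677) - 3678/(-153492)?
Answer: 8566256368788995/32951202084 ≈ 2.5997e+5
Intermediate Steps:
U = -1734584317/32951202084 (U = (72949/(-214677) - 3678/(-153492))/6 = (72949*(-1/214677) - 3678*(-1/153492))/6 = (-72949/214677 + 613/25582)/6 = (⅙)*(-1734584317/5491867014) = -1734584317/32951202084 ≈ -0.052641)
64*4062 + U = 64*4062 - 1734584317/32951202084 = 259968 - 1734584317/32951202084 = 8566256368788995/32951202084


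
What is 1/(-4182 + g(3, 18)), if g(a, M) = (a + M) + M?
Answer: -1/4143 ≈ -0.00024137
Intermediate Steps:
g(a, M) = a + 2*M (g(a, M) = (M + a) + M = a + 2*M)
1/(-4182 + g(3, 18)) = 1/(-4182 + (3 + 2*18)) = 1/(-4182 + (3 + 36)) = 1/(-4182 + 39) = 1/(-4143) = -1/4143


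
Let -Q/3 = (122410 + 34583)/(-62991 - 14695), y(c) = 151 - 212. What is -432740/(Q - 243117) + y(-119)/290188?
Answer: 9754341584159057/5480582349531204 ≈ 1.7798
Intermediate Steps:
y(c) = -61
Q = 470979/77686 (Q = -3*(122410 + 34583)/(-62991 - 14695) = -470979/(-77686) = -470979*(-1)/77686 = -3*(-156993/77686) = 470979/77686 ≈ 6.0626)
-432740/(Q - 243117) + y(-119)/290188 = -432740/(470979/77686 - 243117) - 61/290188 = -432740/(-18886316283/77686) - 61*1/290188 = -432740*(-77686/18886316283) - 61/290188 = 33617839640/18886316283 - 61/290188 = 9754341584159057/5480582349531204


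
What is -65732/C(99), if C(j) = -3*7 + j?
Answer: -32866/39 ≈ -842.72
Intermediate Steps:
C(j) = -21 + j
-65732/C(99) = -65732/(-21 + 99) = -65732/78 = -65732*1/78 = -32866/39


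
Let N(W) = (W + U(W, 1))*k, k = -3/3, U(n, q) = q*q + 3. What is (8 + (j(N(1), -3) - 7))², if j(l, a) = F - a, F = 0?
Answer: 16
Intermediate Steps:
U(n, q) = 3 + q² (U(n, q) = q² + 3 = 3 + q²)
k = -1 (k = -3*⅓ = -1)
N(W) = -4 - W (N(W) = (W + (3 + 1²))*(-1) = (W + (3 + 1))*(-1) = (W + 4)*(-1) = (4 + W)*(-1) = -4 - W)
j(l, a) = -a (j(l, a) = 0 - a = -a)
(8 + (j(N(1), -3) - 7))² = (8 + (-1*(-3) - 7))² = (8 + (3 - 7))² = (8 - 4)² = 4² = 16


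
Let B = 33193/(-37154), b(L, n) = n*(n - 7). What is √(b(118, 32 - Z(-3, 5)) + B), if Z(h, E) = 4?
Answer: √810453540286/37154 ≈ 24.230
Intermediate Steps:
b(L, n) = n*(-7 + n)
B = -33193/37154 (B = 33193*(-1/37154) = -33193/37154 ≈ -0.89339)
√(b(118, 32 - Z(-3, 5)) + B) = √((32 - 1*4)*(-7 + (32 - 1*4)) - 33193/37154) = √((32 - 4)*(-7 + (32 - 4)) - 33193/37154) = √(28*(-7 + 28) - 33193/37154) = √(28*21 - 33193/37154) = √(588 - 33193/37154) = √(21813359/37154) = √810453540286/37154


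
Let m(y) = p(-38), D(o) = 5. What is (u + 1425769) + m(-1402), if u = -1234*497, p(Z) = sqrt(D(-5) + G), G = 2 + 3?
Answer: 812471 + sqrt(10) ≈ 8.1247e+5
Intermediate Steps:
G = 5
p(Z) = sqrt(10) (p(Z) = sqrt(5 + 5) = sqrt(10))
m(y) = sqrt(10)
u = -613298
(u + 1425769) + m(-1402) = (-613298 + 1425769) + sqrt(10) = 812471 + sqrt(10)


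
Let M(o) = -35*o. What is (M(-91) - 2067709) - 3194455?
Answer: -5258979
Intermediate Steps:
(M(-91) - 2067709) - 3194455 = (-35*(-91) - 2067709) - 3194455 = (3185 - 2067709) - 3194455 = -2064524 - 3194455 = -5258979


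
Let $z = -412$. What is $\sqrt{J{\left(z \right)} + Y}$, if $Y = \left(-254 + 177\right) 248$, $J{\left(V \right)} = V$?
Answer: $2 i \sqrt{4877} \approx 139.67 i$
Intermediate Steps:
$Y = -19096$ ($Y = \left(-77\right) 248 = -19096$)
$\sqrt{J{\left(z \right)} + Y} = \sqrt{-412 - 19096} = \sqrt{-19508} = 2 i \sqrt{4877}$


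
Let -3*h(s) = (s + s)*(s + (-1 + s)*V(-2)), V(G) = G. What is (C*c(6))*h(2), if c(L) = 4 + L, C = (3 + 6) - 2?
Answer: 0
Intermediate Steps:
C = 7 (C = 9 - 2 = 7)
h(s) = -2*s*(2 - s)/3 (h(s) = -(s + s)*(s + (-1 + s)*(-2))/3 = -2*s*(s + (2 - 2*s))/3 = -2*s*(2 - s)/3)
(C*c(6))*h(2) = (7*(4 + 6))*((2/3)*2*(-2 + 2)) = (7*10)*((2/3)*2*0) = 70*0 = 0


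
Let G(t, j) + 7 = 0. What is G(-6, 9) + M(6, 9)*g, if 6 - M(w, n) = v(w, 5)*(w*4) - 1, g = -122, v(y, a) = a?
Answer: 13779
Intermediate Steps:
G(t, j) = -7 (G(t, j) = -7 + 0 = -7)
M(w, n) = 7 - 20*w (M(w, n) = 6 - (5*(w*4) - 1) = 6 - (5*(4*w) - 1) = 6 - (20*w - 1) = 6 - (-1 + 20*w) = 6 + (1 - 20*w) = 7 - 20*w)
G(-6, 9) + M(6, 9)*g = -7 + (7 - 20*6)*(-122) = -7 + (7 - 120)*(-122) = -7 - 113*(-122) = -7 + 13786 = 13779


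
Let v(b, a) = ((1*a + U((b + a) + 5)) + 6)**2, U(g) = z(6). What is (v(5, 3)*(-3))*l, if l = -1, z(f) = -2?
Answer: 147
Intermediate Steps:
U(g) = -2
v(b, a) = (4 + a)**2 (v(b, a) = ((1*a - 2) + 6)**2 = ((a - 2) + 6)**2 = ((-2 + a) + 6)**2 = (4 + a)**2)
(v(5, 3)*(-3))*l = ((4 + 3)**2*(-3))*(-1) = (7**2*(-3))*(-1) = (49*(-3))*(-1) = -147*(-1) = 147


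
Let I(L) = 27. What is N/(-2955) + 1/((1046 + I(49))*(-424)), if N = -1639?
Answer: 745663373/1344383160 ≈ 0.55465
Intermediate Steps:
N/(-2955) + 1/((1046 + I(49))*(-424)) = -1639/(-2955) + 1/((1046 + 27)*(-424)) = -1639*(-1/2955) - 1/424/1073 = 1639/2955 + (1/1073)*(-1/424) = 1639/2955 - 1/454952 = 745663373/1344383160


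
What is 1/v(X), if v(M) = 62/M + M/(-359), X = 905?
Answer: -324895/796767 ≈ -0.40777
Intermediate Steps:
v(M) = 62/M - M/359 (v(M) = 62/M + M*(-1/359) = 62/M - M/359)
1/v(X) = 1/(62/905 - 1/359*905) = 1/(62*(1/905) - 905/359) = 1/(62/905 - 905/359) = 1/(-796767/324895) = -324895/796767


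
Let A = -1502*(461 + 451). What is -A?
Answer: 1369824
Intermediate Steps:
A = -1369824 (A = -1502*912 = -1369824)
-A = -1*(-1369824) = 1369824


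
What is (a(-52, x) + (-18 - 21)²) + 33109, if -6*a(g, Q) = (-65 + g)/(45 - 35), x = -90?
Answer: 692639/20 ≈ 34632.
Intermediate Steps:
a(g, Q) = 13/12 - g/60 (a(g, Q) = -(-65 + g)/(6*(45 - 35)) = -(-65 + g)/(6*10) = -(-13/2 + g/10)/6 = 13/12 - g/60)
(a(-52, x) + (-18 - 21)²) + 33109 = ((13/12 - 1/60*(-52)) + (-18 - 21)²) + 33109 = ((13/12 + 13/15) + (-39)²) + 33109 = (39/20 + 1521) + 33109 = 30459/20 + 33109 = 692639/20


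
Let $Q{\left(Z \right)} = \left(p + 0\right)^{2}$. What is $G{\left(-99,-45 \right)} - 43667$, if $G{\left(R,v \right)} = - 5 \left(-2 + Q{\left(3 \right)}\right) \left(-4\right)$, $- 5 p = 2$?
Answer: $- \frac{218519}{5} \approx -43704.0$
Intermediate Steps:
$p = - \frac{2}{5}$ ($p = \left(- \frac{1}{5}\right) 2 = - \frac{2}{5} \approx -0.4$)
$Q{\left(Z \right)} = \frac{4}{25}$ ($Q{\left(Z \right)} = \left(- \frac{2}{5} + 0\right)^{2} = \left(- \frac{2}{5}\right)^{2} = \frac{4}{25}$)
$G{\left(R,v \right)} = - \frac{184}{5}$ ($G{\left(R,v \right)} = - 5 \left(-2 + \frac{4}{25}\right) \left(-4\right) = \left(-5\right) \left(- \frac{46}{25}\right) \left(-4\right) = \frac{46}{5} \left(-4\right) = - \frac{184}{5}$)
$G{\left(-99,-45 \right)} - 43667 = - \frac{184}{5} - 43667 = - \frac{218519}{5}$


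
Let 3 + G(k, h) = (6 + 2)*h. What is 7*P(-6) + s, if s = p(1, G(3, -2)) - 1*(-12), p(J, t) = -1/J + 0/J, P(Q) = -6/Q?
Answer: 18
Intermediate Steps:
G(k, h) = -3 + 8*h (G(k, h) = -3 + (6 + 2)*h = -3 + 8*h)
p(J, t) = -1/J (p(J, t) = -1/J + 0 = -1/J)
s = 11 (s = -1/1 - 1*(-12) = -1*1 + 12 = -1 + 12 = 11)
7*P(-6) + s = 7*(-6/(-6)) + 11 = 7*(-6*(-⅙)) + 11 = 7*1 + 11 = 7 + 11 = 18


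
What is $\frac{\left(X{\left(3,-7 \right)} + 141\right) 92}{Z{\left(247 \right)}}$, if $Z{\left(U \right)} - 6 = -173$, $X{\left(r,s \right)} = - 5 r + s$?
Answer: $- \frac{10948}{167} \approx -65.557$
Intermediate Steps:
$X{\left(r,s \right)} = s - 5 r$
$Z{\left(U \right)} = -167$ ($Z{\left(U \right)} = 6 - 173 = -167$)
$\frac{\left(X{\left(3,-7 \right)} + 141\right) 92}{Z{\left(247 \right)}} = \frac{\left(\left(-7 - 15\right) + 141\right) 92}{-167} = \left(\left(-7 - 15\right) + 141\right) 92 \left(- \frac{1}{167}\right) = \left(-22 + 141\right) 92 \left(- \frac{1}{167}\right) = 119 \cdot 92 \left(- \frac{1}{167}\right) = 10948 \left(- \frac{1}{167}\right) = - \frac{10948}{167}$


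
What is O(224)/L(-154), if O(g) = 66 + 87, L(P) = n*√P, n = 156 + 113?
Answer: -153*I*√154/41426 ≈ -0.045833*I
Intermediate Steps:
n = 269
L(P) = 269*√P
O(g) = 153
O(224)/L(-154) = 153/((269*√(-154))) = 153/((269*(I*√154))) = 153/((269*I*√154)) = 153*(-I*√154/41426) = -153*I*√154/41426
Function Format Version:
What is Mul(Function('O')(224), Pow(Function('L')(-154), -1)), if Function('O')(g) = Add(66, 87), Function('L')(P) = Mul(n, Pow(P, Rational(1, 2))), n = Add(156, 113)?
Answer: Mul(Rational(-153, 41426), I, Pow(154, Rational(1, 2))) ≈ Mul(-0.045833, I)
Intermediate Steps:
n = 269
Function('L')(P) = Mul(269, Pow(P, Rational(1, 2)))
Function('O')(g) = 153
Mul(Function('O')(224), Pow(Function('L')(-154), -1)) = Mul(153, Pow(Mul(269, Pow(-154, Rational(1, 2))), -1)) = Mul(153, Pow(Mul(269, Mul(I, Pow(154, Rational(1, 2)))), -1)) = Mul(153, Pow(Mul(269, I, Pow(154, Rational(1, 2))), -1)) = Mul(153, Mul(Rational(-1, 41426), I, Pow(154, Rational(1, 2)))) = Mul(Rational(-153, 41426), I, Pow(154, Rational(1, 2)))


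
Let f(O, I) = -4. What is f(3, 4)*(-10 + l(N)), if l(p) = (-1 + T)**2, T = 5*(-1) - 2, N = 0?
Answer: -216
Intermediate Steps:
T = -7 (T = -5 - 2 = -7)
l(p) = 64 (l(p) = (-1 - 7)**2 = (-8)**2 = 64)
f(3, 4)*(-10 + l(N)) = -4*(-10 + 64) = -4*54 = -216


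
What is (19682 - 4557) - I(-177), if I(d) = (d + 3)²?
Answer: -15151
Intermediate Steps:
I(d) = (3 + d)²
(19682 - 4557) - I(-177) = (19682 - 4557) - (3 - 177)² = 15125 - 1*(-174)² = 15125 - 1*30276 = 15125 - 30276 = -15151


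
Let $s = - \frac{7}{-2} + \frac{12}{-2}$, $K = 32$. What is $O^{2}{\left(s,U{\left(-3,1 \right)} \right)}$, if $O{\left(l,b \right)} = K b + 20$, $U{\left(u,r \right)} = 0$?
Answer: $400$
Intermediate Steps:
$s = - \frac{5}{2}$ ($s = \left(-7\right) \left(- \frac{1}{2}\right) + 12 \left(- \frac{1}{2}\right) = \frac{7}{2} - 6 = - \frac{5}{2} \approx -2.5$)
$O{\left(l,b \right)} = 20 + 32 b$ ($O{\left(l,b \right)} = 32 b + 20 = 20 + 32 b$)
$O^{2}{\left(s,U{\left(-3,1 \right)} \right)} = \left(20 + 32 \cdot 0\right)^{2} = \left(20 + 0\right)^{2} = 20^{2} = 400$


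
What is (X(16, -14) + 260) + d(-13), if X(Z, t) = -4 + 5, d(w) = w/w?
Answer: 262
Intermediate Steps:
d(w) = 1
X(Z, t) = 1
(X(16, -14) + 260) + d(-13) = (1 + 260) + 1 = 261 + 1 = 262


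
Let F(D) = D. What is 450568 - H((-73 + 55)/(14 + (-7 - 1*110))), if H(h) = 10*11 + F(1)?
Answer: 450457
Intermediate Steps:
H(h) = 111 (H(h) = 10*11 + 1 = 110 + 1 = 111)
450568 - H((-73 + 55)/(14 + (-7 - 1*110))) = 450568 - 1*111 = 450568 - 111 = 450457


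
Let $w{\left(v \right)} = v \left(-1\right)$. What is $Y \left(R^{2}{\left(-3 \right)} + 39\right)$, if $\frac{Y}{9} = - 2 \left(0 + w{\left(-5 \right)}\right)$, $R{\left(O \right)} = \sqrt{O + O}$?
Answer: $-2970$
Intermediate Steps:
$R{\left(O \right)} = \sqrt{2} \sqrt{O}$ ($R{\left(O \right)} = \sqrt{2 O} = \sqrt{2} \sqrt{O}$)
$w{\left(v \right)} = - v$
$Y = -90$ ($Y = 9 \left(- 2 \left(0 - -5\right)\right) = 9 \left(- 2 \left(0 + 5\right)\right) = 9 \left(\left(-2\right) 5\right) = 9 \left(-10\right) = -90$)
$Y \left(R^{2}{\left(-3 \right)} + 39\right) = - 90 \left(\left(\sqrt{2} \sqrt{-3}\right)^{2} + 39\right) = - 90 \left(\left(\sqrt{2} i \sqrt{3}\right)^{2} + 39\right) = - 90 \left(\left(i \sqrt{6}\right)^{2} + 39\right) = - 90 \left(-6 + 39\right) = \left(-90\right) 33 = -2970$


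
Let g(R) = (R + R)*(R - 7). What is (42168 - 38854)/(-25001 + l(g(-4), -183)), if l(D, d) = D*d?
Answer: -3314/41105 ≈ -0.080623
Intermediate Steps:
g(R) = 2*R*(-7 + R) (g(R) = (2*R)*(-7 + R) = 2*R*(-7 + R))
(42168 - 38854)/(-25001 + l(g(-4), -183)) = (42168 - 38854)/(-25001 + (2*(-4)*(-7 - 4))*(-183)) = 3314/(-25001 + (2*(-4)*(-11))*(-183)) = 3314/(-25001 + 88*(-183)) = 3314/(-25001 - 16104) = 3314/(-41105) = 3314*(-1/41105) = -3314/41105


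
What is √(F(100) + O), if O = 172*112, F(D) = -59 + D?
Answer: 3*√2145 ≈ 138.94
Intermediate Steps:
O = 19264
√(F(100) + O) = √((-59 + 100) + 19264) = √(41 + 19264) = √19305 = 3*√2145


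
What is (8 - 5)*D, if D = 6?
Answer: 18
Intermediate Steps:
(8 - 5)*D = (8 - 5)*6 = 3*6 = 18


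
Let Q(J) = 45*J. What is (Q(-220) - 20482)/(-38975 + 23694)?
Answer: 30382/15281 ≈ 1.9882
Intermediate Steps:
(Q(-220) - 20482)/(-38975 + 23694) = (45*(-220) - 20482)/(-38975 + 23694) = (-9900 - 20482)/(-15281) = -30382*(-1/15281) = 30382/15281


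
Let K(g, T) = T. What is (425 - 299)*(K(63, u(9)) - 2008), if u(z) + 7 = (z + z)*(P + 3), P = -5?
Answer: -258426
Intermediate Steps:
u(z) = -7 - 4*z (u(z) = -7 + (z + z)*(-5 + 3) = -7 + (2*z)*(-2) = -7 - 4*z)
(425 - 299)*(K(63, u(9)) - 2008) = (425 - 299)*((-7 - 4*9) - 2008) = 126*((-7 - 36) - 2008) = 126*(-43 - 2008) = 126*(-2051) = -258426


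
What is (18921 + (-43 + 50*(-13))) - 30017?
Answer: -11789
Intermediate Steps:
(18921 + (-43 + 50*(-13))) - 30017 = (18921 + (-43 - 650)) - 30017 = (18921 - 693) - 30017 = 18228 - 30017 = -11789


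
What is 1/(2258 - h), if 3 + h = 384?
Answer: 1/1877 ≈ 0.00053276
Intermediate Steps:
h = 381 (h = -3 + 384 = 381)
1/(2258 - h) = 1/(2258 - 1*381) = 1/(2258 - 381) = 1/1877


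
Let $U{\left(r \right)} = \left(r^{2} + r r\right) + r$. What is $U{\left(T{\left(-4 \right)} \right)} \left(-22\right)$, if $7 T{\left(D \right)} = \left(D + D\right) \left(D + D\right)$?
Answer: $- \frac{190080}{49} \approx -3879.2$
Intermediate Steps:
$T{\left(D \right)} = \frac{4 D^{2}}{7}$ ($T{\left(D \right)} = \frac{\left(D + D\right) \left(D + D\right)}{7} = \frac{2 D 2 D}{7} = \frac{4 D^{2}}{7}$)
$U{\left(r \right)} = r + 2 r^{2}$ ($U{\left(r \right)} = \left(r^{2} + r^{2}\right) + r = 2 r^{2} + r = r + 2 r^{2}$)
$U{\left(T{\left(-4 \right)} \right)} \left(-22\right) = \frac{4 \left(-4\right)^{2}}{7} \left(1 + 2 \frac{4 \left(-4\right)^{2}}{7}\right) \left(-22\right) = \frac{4}{7} \cdot 16 \left(1 + 2 \cdot \frac{4}{7} \cdot 16\right) \left(-22\right) = \frac{64 \left(1 + 2 \cdot \frac{64}{7}\right)}{7} \left(-22\right) = \frac{64 \left(1 + \frac{128}{7}\right)}{7} \left(-22\right) = \frac{64}{7} \cdot \frac{135}{7} \left(-22\right) = \frac{8640}{49} \left(-22\right) = - \frac{190080}{49}$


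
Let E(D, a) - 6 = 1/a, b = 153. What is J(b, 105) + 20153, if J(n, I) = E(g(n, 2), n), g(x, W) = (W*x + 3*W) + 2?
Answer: 3084328/153 ≈ 20159.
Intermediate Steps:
g(x, W) = 2 + 3*W + W*x (g(x, W) = (3*W + W*x) + 2 = 2 + 3*W + W*x)
E(D, a) = 6 + 1/a
J(n, I) = 6 + 1/n
J(b, 105) + 20153 = (6 + 1/153) + 20153 = 919/153 + 20153 = 3084328/153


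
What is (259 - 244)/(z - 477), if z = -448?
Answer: -3/185 ≈ -0.016216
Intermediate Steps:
(259 - 244)/(z - 477) = (259 - 244)/(-448 - 477) = 15/(-925) = 15*(-1/925) = -3/185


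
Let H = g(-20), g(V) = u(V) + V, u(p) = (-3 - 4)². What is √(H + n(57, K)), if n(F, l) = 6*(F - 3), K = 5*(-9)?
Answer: √353 ≈ 18.788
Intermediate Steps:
K = -45
u(p) = 49 (u(p) = (-7)² = 49)
n(F, l) = -18 + 6*F (n(F, l) = 6*(-3 + F) = -18 + 6*F)
g(V) = 49 + V
H = 29 (H = 49 - 20 = 29)
√(H + n(57, K)) = √(29 + (-18 + 6*57)) = √(29 + (-18 + 342)) = √(29 + 324) = √353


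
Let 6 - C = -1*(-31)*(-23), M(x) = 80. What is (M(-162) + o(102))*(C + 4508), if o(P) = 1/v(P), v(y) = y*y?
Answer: 4350541867/10404 ≈ 4.1816e+5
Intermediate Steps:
v(y) = y²
C = 719 (C = 6 - (-1*(-31))*(-23) = 6 - 31*(-23) = 6 - 1*(-713) = 6 + 713 = 719)
o(P) = P⁻² (o(P) = 1/(P²) = P⁻²)
(M(-162) + o(102))*(C + 4508) = (80 + 102⁻²)*(719 + 4508) = (80 + 1/10404)*5227 = (832321/10404)*5227 = 4350541867/10404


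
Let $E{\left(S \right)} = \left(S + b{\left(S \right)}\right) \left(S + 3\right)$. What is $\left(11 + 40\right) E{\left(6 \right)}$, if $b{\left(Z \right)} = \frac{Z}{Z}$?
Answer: $3213$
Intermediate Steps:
$b{\left(Z \right)} = 1$
$E{\left(S \right)} = \left(1 + S\right) \left(3 + S\right)$ ($E{\left(S \right)} = \left(S + 1\right) \left(S + 3\right) = \left(1 + S\right) \left(3 + S\right)$)
$\left(11 + 40\right) E{\left(6 \right)} = \left(11 + 40\right) \left(3 + 6^{2} + 4 \cdot 6\right) = 51 \left(3 + 36 + 24\right) = 51 \cdot 63 = 3213$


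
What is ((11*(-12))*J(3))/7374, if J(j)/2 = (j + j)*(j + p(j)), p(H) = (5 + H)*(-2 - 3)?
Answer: 9768/1229 ≈ 7.9479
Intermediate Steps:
p(H) = -25 - 5*H (p(H) = (5 + H)*(-5) = -25 - 5*H)
J(j) = 4*j*(-25 - 4*j) (J(j) = 2*((j + j)*(j + (-25 - 5*j))) = 2*((2*j)*(-25 - 4*j)) = 2*(2*j*(-25 - 4*j)) = 4*j*(-25 - 4*j))
((11*(-12))*J(3))/7374 = ((11*(-12))*(-4*3*(25 + 4*3)))/7374 = -(-528)*3*(25 + 12)*(1/7374) = -(-528)*3*37*(1/7374) = -132*(-444)*(1/7374) = 58608*(1/7374) = 9768/1229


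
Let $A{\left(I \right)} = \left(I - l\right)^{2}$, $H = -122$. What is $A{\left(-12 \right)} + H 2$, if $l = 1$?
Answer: $-75$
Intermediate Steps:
$A{\left(I \right)} = \left(-1 + I\right)^{2}$ ($A{\left(I \right)} = \left(I - 1\right)^{2} = \left(-1 + I\right)^{2}$)
$A{\left(-12 \right)} + H 2 = \left(-1 - 12\right)^{2} - 244 = \left(-13\right)^{2} - 244 = 169 - 244 = -75$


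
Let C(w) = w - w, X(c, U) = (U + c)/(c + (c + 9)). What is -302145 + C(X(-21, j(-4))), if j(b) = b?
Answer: -302145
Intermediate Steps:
X(c, U) = (U + c)/(9 + 2*c) (X(c, U) = (U + c)/(c + (9 + c)) = (U + c)/(9 + 2*c))
C(w) = 0
-302145 + C(X(-21, j(-4))) = -302145 + 0 = -302145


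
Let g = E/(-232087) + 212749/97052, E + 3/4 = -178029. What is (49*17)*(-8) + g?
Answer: -37509165929869/5631126881 ≈ -6661.0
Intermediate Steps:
E = -712119/4 (E = -¾ - 178029 = -712119/4 ≈ -1.7803e+5)
g = 16663605115/5631126881 (g = -712119/4/(-232087) + 212749/97052 = -712119/4*(-1/232087) + 212749*(1/97052) = 712119/928348 + 212749/97052 = 16663605115/5631126881 ≈ 2.9592)
(49*17)*(-8) + g = (49*17)*(-8) + 16663605115/5631126881 = 833*(-8) + 16663605115/5631126881 = -6664 + 16663605115/5631126881 = -37509165929869/5631126881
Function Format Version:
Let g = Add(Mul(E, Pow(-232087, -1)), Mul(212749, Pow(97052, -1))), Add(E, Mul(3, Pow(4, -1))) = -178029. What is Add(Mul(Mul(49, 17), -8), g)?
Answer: Rational(-37509165929869, 5631126881) ≈ -6661.0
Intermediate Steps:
E = Rational(-712119, 4) (E = Add(Rational(-3, 4), -178029) = Rational(-712119, 4) ≈ -1.7803e+5)
g = Rational(16663605115, 5631126881) (g = Add(Mul(Rational(-712119, 4), Pow(-232087, -1)), Mul(212749, Pow(97052, -1))) = Add(Mul(Rational(-712119, 4), Rational(-1, 232087)), Mul(212749, Rational(1, 97052))) = Add(Rational(712119, 928348), Rational(212749, 97052)) = Rational(16663605115, 5631126881) ≈ 2.9592)
Add(Mul(Mul(49, 17), -8), g) = Add(Mul(Mul(49, 17), -8), Rational(16663605115, 5631126881)) = Add(Mul(833, -8), Rational(16663605115, 5631126881)) = Add(-6664, Rational(16663605115, 5631126881)) = Rational(-37509165929869, 5631126881)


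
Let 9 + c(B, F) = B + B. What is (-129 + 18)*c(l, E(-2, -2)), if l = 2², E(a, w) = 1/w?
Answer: 111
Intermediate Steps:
l = 4
c(B, F) = -9 + 2*B (c(B, F) = -9 + (B + B) = -9 + 2*B)
(-129 + 18)*c(l, E(-2, -2)) = (-129 + 18)*(-9 + 2*4) = -111*(-9 + 8) = -111*(-1) = 111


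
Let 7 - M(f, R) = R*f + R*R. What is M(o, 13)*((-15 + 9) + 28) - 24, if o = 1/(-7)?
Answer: -24830/7 ≈ -3547.1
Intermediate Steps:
o = -1/7 ≈ -0.14286
M(f, R) = 7 - R**2 - R*f (M(f, R) = 7 - (R*f + R*R) = 7 - (R*f + R**2) = 7 - (R**2 + R*f) = 7 + (-R**2 - R*f) = 7 - R**2 - R*f)
M(o, 13)*((-15 + 9) + 28) - 24 = (7 - 1*13**2 - 1*13*(-1/7))*((-15 + 9) + 28) - 24 = (7 - 1*169 + 13/7)*(-6 + 28) - 24 = (7 - 169 + 13/7)*22 - 24 = -1121/7*22 - 24 = -24662/7 - 24 = -24830/7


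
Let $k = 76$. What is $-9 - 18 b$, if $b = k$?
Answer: $-1377$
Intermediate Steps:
$b = 76$
$-9 - 18 b = -9 - 1368 = -1377$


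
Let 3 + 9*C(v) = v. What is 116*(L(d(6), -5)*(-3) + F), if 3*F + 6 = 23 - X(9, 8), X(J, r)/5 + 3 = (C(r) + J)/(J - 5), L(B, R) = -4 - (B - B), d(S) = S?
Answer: 58522/27 ≈ 2167.5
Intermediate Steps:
C(v) = -1/3 + v/9
L(B, R) = -4 (L(B, R) = -4 - 1*0 = -4 + 0 = -4)
X(J, r) = -15 + 5*(-1/3 + J + r/9)/(-5 + J) (X(J, r) = -15 + 5*(((-1/3 + r/9) + J)/(J - 5)) = -15 + 5*((-1/3 + J + r/9)/(-5 + J)) = -15 + 5*(-1/3 + J + r/9)/(-5 + J))
F = 361/54 (F = -2 + (23 - 5*(132 + 8 - 18*9)/(9*(-5 + 9)))/3 = -2 + (23 - 5*(132 + 8 - 162)/(9*4))/3 = -2 + (23 - 5*(-22)/(9*4))/3 = -2 + (23 - 1*(-55/18))/3 = -2 + (23 + 55/18)/3 = -2 + (1/3)*(469/18) = -2 + 469/54 = 361/54 ≈ 6.6852)
116*(L(d(6), -5)*(-3) + F) = 116*(-4*(-3) + 361/54) = 116*(12 + 361/54) = 116*(1009/54) = 58522/27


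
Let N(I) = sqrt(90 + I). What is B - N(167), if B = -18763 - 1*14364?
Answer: -33127 - sqrt(257) ≈ -33143.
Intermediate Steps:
B = -33127 (B = -18763 - 14364 = -33127)
B - N(167) = -33127 - sqrt(90 + 167) = -33127 - sqrt(257)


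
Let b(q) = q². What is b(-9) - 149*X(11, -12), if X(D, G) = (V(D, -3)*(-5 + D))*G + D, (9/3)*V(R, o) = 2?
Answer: 5594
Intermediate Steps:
V(R, o) = ⅔ (V(R, o) = (⅓)*2 = ⅔)
X(D, G) = D + G*(-10/3 + 2*D/3) (X(D, G) = (2*(-5 + D)/3)*G + D = (-10/3 + 2*D/3)*G + D = G*(-10/3 + 2*D/3) + D = D + G*(-10/3 + 2*D/3))
b(-9) - 149*X(11, -12) = (-9)² - 149*(11 - 10/3*(-12) + (⅔)*11*(-12)) = 81 - 149*(11 + 40 - 88) = 81 - 149*(-37) = 81 + 5513 = 5594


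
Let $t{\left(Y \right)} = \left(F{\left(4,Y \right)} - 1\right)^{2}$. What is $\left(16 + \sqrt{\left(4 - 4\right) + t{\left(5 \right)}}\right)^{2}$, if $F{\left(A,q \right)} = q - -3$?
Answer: $529$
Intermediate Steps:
$F{\left(A,q \right)} = 3 + q$ ($F{\left(A,q \right)} = q + 3 = 3 + q$)
$t{\left(Y \right)} = \left(2 + Y\right)^{2}$ ($t{\left(Y \right)} = \left(\left(3 + Y\right) - 1\right)^{2} = \left(2 + Y\right)^{2}$)
$\left(16 + \sqrt{\left(4 - 4\right) + t{\left(5 \right)}}\right)^{2} = \left(16 + \sqrt{\left(4 - 4\right) + \left(2 + 5\right)^{2}}\right)^{2} = \left(16 + \sqrt{\left(4 - 4\right) + 7^{2}}\right)^{2} = \left(16 + \sqrt{0 + 49}\right)^{2} = \left(16 + \sqrt{49}\right)^{2} = \left(16 + 7\right)^{2} = 23^{2} = 529$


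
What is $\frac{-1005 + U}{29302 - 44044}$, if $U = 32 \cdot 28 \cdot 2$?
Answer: $- \frac{787}{14742} \approx -0.053385$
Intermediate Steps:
$U = 1792$ ($U = 896 \cdot 2 = 1792$)
$\frac{-1005 + U}{29302 - 44044} = \frac{-1005 + 1792}{29302 - 44044} = \frac{787}{-14742} = 787 \left(- \frac{1}{14742}\right) = - \frac{787}{14742}$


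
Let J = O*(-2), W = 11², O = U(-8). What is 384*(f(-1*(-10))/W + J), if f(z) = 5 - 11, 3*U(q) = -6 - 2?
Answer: 245504/121 ≈ 2029.0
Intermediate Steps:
U(q) = -8/3 (U(q) = (-6 - 2)/3 = (⅓)*(-8) = -8/3)
O = -8/3 ≈ -2.6667
W = 121
f(z) = -6
J = 16/3 (J = -8/3*(-2) = 16/3 ≈ 5.3333)
384*(f(-1*(-10))/W + J) = 384*(-6/121 + 16/3) = 384*(1918/363) = 245504/121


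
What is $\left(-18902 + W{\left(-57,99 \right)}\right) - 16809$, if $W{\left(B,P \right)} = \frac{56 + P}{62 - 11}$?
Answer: $- \frac{1821106}{51} \approx -35708.0$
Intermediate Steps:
$W{\left(B,P \right)} = \frac{56}{51} + \frac{P}{51}$ ($W{\left(B,P \right)} = \frac{56 + P}{51} = \left(56 + P\right) \frac{1}{51} = \frac{56}{51} + \frac{P}{51}$)
$\left(-18902 + W{\left(-57,99 \right)}\right) - 16809 = \left(-18902 + \left(\frac{56}{51} + \frac{1}{51} \cdot 99\right)\right) - 16809 = \left(-18902 + \left(\frac{56}{51} + \frac{33}{17}\right)\right) - 16809 = \left(-18902 + \frac{155}{51}\right) - 16809 = - \frac{963847}{51} - 16809 = - \frac{1821106}{51}$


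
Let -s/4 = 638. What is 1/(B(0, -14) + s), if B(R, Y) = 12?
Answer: -1/2540 ≈ -0.00039370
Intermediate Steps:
s = -2552 (s = -4*638 = -2552)
1/(B(0, -14) + s) = 1/(12 - 2552) = 1/(-2540) = -1/2540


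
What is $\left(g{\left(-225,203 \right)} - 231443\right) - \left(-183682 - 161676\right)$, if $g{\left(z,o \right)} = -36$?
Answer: $113879$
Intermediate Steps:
$\left(g{\left(-225,203 \right)} - 231443\right) - \left(-183682 - 161676\right) = \left(-36 - 231443\right) - \left(-183682 - 161676\right) = -231479 - \left(-183682 - 161676\right) = -231479 - -345358 = -231479 + 345358 = 113879$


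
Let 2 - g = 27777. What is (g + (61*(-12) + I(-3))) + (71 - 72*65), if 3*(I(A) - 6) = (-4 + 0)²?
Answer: -99314/3 ≈ -33105.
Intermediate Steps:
g = -27775 (g = 2 - 1*27777 = 2 - 27777 = -27775)
I(A) = 34/3 (I(A) = 6 + (-4 + 0)²/3 = 6 + (⅓)*(-4)² = 6 + (⅓)*16 = 6 + 16/3 = 34/3)
(g + (61*(-12) + I(-3))) + (71 - 72*65) = (-27775 + (61*(-12) + 34/3)) + (71 - 72*65) = (-27775 + (-732 + 34/3)) + (71 - 4680) = (-27775 - 2162/3) - 4609 = -85487/3 - 4609 = -99314/3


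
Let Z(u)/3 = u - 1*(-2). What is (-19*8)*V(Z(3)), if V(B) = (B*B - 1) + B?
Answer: -36328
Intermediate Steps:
Z(u) = 6 + 3*u (Z(u) = 3*(u - 1*(-2)) = 3*(u + 2) = 3*(2 + u) = 6 + 3*u)
V(B) = -1 + B + B² (V(B) = (B² - 1) + B = (-1 + B²) + B = -1 + B + B²)
(-19*8)*V(Z(3)) = (-19*8)*(-1 + (6 + 3*3) + (6 + 3*3)²) = -152*(-1 + (6 + 9) + (6 + 9)²) = -152*(-1 + 15 + 15²) = -152*(-1 + 15 + 225) = -152*239 = -36328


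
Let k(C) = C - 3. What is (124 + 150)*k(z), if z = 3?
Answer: 0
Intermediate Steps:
k(C) = -3 + C
(124 + 150)*k(z) = (124 + 150)*(-3 + 3) = 274*0 = 0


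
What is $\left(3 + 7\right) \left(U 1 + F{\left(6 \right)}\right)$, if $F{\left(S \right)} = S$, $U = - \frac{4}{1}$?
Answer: $20$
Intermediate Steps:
$U = -4$ ($U = \left(-4\right) 1 = -4$)
$\left(3 + 7\right) \left(U 1 + F{\left(6 \right)}\right) = \left(3 + 7\right) \left(\left(-4\right) 1 + 6\right) = 10 \left(-4 + 6\right) = 10 \cdot 2 = 20$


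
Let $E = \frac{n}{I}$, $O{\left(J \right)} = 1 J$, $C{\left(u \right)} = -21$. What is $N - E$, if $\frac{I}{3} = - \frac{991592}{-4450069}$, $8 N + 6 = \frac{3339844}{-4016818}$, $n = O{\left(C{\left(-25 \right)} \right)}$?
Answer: $\frac{8694611932389}{284503185304} \approx 30.561$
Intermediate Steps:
$O{\left(J \right)} = J$
$n = -21$
$N = - \frac{1715047}{2008409}$ ($N = - \frac{3}{4} + \frac{3339844 \frac{1}{-4016818}}{8} = - \frac{3}{4} + \frac{3339844 \left(- \frac{1}{4016818}\right)}{8} = - \frac{3}{4} + \frac{1}{8} \left(- \frac{1669922}{2008409}\right) = - \frac{3}{4} - \frac{834961}{8033636} = - \frac{1715047}{2008409} \approx -0.85393$)
$I = \frac{2974776}{4450069}$ ($I = 3 \left(- \frac{991592}{-4450069}\right) = 3 \left(\left(-991592\right) \left(- \frac{1}{4450069}\right)\right) = 3 \cdot \frac{991592}{4450069} = \frac{2974776}{4450069} \approx 0.66848$)
$E = - \frac{4450069}{141656}$ ($E = - \frac{21}{\frac{2974776}{4450069}} = \left(-21\right) \frac{4450069}{2974776} = - \frac{4450069}{141656} \approx -31.415$)
$N - E = - \frac{1715047}{2008409} - - \frac{4450069}{141656} = - \frac{1715047}{2008409} + \frac{4450069}{141656} = \frac{8694611932389}{284503185304}$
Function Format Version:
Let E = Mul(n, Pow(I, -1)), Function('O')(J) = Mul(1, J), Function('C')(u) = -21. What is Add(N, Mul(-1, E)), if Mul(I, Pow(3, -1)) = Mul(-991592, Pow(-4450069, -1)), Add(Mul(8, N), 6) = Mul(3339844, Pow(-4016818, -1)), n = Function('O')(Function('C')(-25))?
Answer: Rational(8694611932389, 284503185304) ≈ 30.561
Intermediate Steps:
Function('O')(J) = J
n = -21
N = Rational(-1715047, 2008409) (N = Add(Rational(-3, 4), Mul(Rational(1, 8), Mul(3339844, Pow(-4016818, -1)))) = Add(Rational(-3, 4), Mul(Rational(1, 8), Mul(3339844, Rational(-1, 4016818)))) = Add(Rational(-3, 4), Mul(Rational(1, 8), Rational(-1669922, 2008409))) = Add(Rational(-3, 4), Rational(-834961, 8033636)) = Rational(-1715047, 2008409) ≈ -0.85393)
I = Rational(2974776, 4450069) (I = Mul(3, Mul(-991592, Pow(-4450069, -1))) = Mul(3, Mul(-991592, Rational(-1, 4450069))) = Mul(3, Rational(991592, 4450069)) = Rational(2974776, 4450069) ≈ 0.66848)
E = Rational(-4450069, 141656) (E = Mul(-21, Pow(Rational(2974776, 4450069), -1)) = Mul(-21, Rational(4450069, 2974776)) = Rational(-4450069, 141656) ≈ -31.415)
Add(N, Mul(-1, E)) = Add(Rational(-1715047, 2008409), Mul(-1, Rational(-4450069, 141656))) = Add(Rational(-1715047, 2008409), Rational(4450069, 141656)) = Rational(8694611932389, 284503185304)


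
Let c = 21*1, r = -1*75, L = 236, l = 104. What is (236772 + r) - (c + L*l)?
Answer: 212132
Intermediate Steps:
r = -75
c = 21
(236772 + r) - (c + L*l) = (236772 - 75) - (21 + 236*104) = 236697 - (21 + 24544) = 236697 - 1*24565 = 236697 - 24565 = 212132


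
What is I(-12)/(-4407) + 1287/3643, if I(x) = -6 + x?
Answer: 1912461/5351567 ≈ 0.35736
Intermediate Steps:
I(-12)/(-4407) + 1287/3643 = (-6 - 12)/(-4407) + 1287/3643 = -18*(-1/4407) + 1287*(1/3643) = 6/1469 + 1287/3643 = 1912461/5351567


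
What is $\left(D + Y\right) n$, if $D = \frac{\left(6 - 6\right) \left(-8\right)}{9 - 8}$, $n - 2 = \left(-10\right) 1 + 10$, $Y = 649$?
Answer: $1298$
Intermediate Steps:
$n = 2$ ($n = 2 + \left(\left(-10\right) 1 + 10\right) = 2 + \left(-10 + 10\right) = 2 + 0 = 2$)
$D = 0$ ($D = \frac{\left(6 - 6\right) \left(-8\right)}{1} = 0 \left(-8\right) 1 = 0 \cdot 1 = 0$)
$\left(D + Y\right) n = \left(0 + 649\right) 2 = 649 \cdot 2 = 1298$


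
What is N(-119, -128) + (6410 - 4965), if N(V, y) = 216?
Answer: 1661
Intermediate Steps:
N(-119, -128) + (6410 - 4965) = 216 + (6410 - 4965) = 216 + 1445 = 1661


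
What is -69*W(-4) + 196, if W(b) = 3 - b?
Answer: -287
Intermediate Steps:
-69*W(-4) + 196 = -69*(3 - 1*(-4)) + 196 = -69*(3 + 4) + 196 = -69*7 + 196 = -483 + 196 = -287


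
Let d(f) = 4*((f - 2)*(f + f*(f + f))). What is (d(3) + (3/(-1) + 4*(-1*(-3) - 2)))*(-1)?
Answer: -85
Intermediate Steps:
d(f) = 4*(-2 + f)*(f + 2*f**2) (d(f) = 4*((-2 + f)*(f + f*(2*f))) = 4*((-2 + f)*(f + 2*f**2)) = 4*(-2 + f)*(f + 2*f**2))
(d(3) + (3/(-1) + 4*(-1*(-3) - 2)))*(-1) = (4*3*(-2 - 3*3 + 2*3**2) + (3/(-1) + 4*(-1*(-3) - 2)))*(-1) = (4*3*(-2 - 9 + 2*9) + (3*(-1) + 4*(3 - 2)))*(-1) = (4*3*(-2 - 9 + 18) + (-3 + 4*1))*(-1) = (4*3*7 + (-3 + 4))*(-1) = (84 + 1)*(-1) = 85*(-1) = -85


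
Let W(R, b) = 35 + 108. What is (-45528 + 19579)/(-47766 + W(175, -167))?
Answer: 25949/47623 ≈ 0.54488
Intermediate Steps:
W(R, b) = 143
(-45528 + 19579)/(-47766 + W(175, -167)) = (-45528 + 19579)/(-47766 + 143) = -25949/(-47623) = -25949*(-1/47623) = 25949/47623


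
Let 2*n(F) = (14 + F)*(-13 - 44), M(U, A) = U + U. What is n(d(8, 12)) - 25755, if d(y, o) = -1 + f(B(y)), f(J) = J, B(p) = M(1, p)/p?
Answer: -209061/8 ≈ -26133.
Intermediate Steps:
M(U, A) = 2*U
B(p) = 2/p (B(p) = (2*1)/p = 2/p)
d(y, o) = -1 + 2/y
n(F) = -399 - 57*F/2 (n(F) = ((14 + F)*(-13 - 44))/2 = ((14 + F)*(-57))/2 = (-798 - 57*F)/2 = -399 - 57*F/2)
n(d(8, 12)) - 25755 = (-399 - 57*(2 - 1*8)/(2*8)) - 25755 = (-399 - 57*(2 - 8)/16) - 25755 = (-399 - 57*(-6)/16) - 25755 = (-399 - 57/2*(-3/4)) - 25755 = (-399 + 171/8) - 25755 = -3021/8 - 25755 = -209061/8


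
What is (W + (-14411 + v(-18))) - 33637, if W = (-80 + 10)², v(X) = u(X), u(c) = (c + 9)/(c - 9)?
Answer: -129443/3 ≈ -43148.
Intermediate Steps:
u(c) = (9 + c)/(-9 + c)
v(X) = (9 + X)/(-9 + X)
W = 4900 (W = (-70)² = 4900)
(W + (-14411 + v(-18))) - 33637 = (4900 + (-14411 + (9 - 18)/(-9 - 18))) - 33637 = (4900 + (-14411 - 9/(-27))) - 33637 = (4900 + (-14411 - 1/27*(-9))) - 33637 = (4900 + (-14411 + ⅓)) - 33637 = (4900 - 43232/3) - 33637 = -28532/3 - 33637 = -129443/3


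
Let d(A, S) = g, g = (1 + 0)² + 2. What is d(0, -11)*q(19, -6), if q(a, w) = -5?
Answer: -15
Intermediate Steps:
g = 3 (g = 1² + 2 = 1 + 2 = 3)
d(A, S) = 3
d(0, -11)*q(19, -6) = 3*(-5) = -15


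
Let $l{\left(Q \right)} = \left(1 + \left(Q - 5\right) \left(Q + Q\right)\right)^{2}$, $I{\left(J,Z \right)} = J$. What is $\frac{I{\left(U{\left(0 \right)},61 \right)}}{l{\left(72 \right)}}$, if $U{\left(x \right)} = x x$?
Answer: $0$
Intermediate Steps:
$U{\left(x \right)} = x^{2}$
$l{\left(Q \right)} = \left(1 + 2 Q \left(-5 + Q\right)\right)^{2}$ ($l{\left(Q \right)} = \left(1 + \left(-5 + Q\right) 2 Q\right)^{2} = \left(1 + 2 Q \left(-5 + Q\right)\right)^{2}$)
$\frac{I{\left(U{\left(0 \right)},61 \right)}}{l{\left(72 \right)}} = \frac{0^{2}}{\left(1 - 720 + 2 \cdot 72^{2}\right)^{2}} = \frac{0}{\left(1 - 720 + 2 \cdot 5184\right)^{2}} = \frac{0}{\left(1 - 720 + 10368\right)^{2}} = \frac{0}{9649^{2}} = \frac{0}{93103201} = 0 \cdot \frac{1}{93103201} = 0$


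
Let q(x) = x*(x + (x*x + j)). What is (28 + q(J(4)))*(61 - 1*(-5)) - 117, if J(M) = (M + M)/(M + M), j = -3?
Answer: 1665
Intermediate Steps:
J(M) = 1 (J(M) = (2*M)/((2*M)) = (2*M)*(1/(2*M)) = 1)
q(x) = x*(-3 + x + x²) (q(x) = x*(x + (x*x - 3)) = x*(x + (x² - 3)) = x*(x + (-3 + x²)) = x*(-3 + x + x²))
(28 + q(J(4)))*(61 - 1*(-5)) - 117 = (28 + 1*(-3 + 1 + 1²))*(61 - 1*(-5)) - 117 = (28 + 1*(-3 + 1 + 1))*(61 + 5) - 117 = (28 + 1*(-1))*66 - 117 = (28 - 1)*66 - 117 = 27*66 - 117 = 1782 - 117 = 1665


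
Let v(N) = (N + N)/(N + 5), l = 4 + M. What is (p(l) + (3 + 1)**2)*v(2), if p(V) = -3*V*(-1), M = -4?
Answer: 64/7 ≈ 9.1429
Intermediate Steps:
l = 0 (l = 4 - 4 = 0)
v(N) = 2*N/(5 + N) (v(N) = (2*N)/(5 + N) = 2*N/(5 + N))
p(V) = 3*V
(p(l) + (3 + 1)**2)*v(2) = (3*0 + (3 + 1)**2)*(2*2/(5 + 2)) = (0 + 4**2)*(2*2/7) = (0 + 16)*(2*2*(1/7)) = 16*(4/7) = 64/7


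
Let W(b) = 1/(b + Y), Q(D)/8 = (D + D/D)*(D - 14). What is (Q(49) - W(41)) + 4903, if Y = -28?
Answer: 245738/13 ≈ 18903.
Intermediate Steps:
Q(D) = 8*(1 + D)*(-14 + D) (Q(D) = 8*((D + D/D)*(D - 14)) = 8*((D + 1)*(-14 + D)) = 8*((1 + D)*(-14 + D)) = 8*(1 + D)*(-14 + D))
W(b) = 1/(-28 + b) (W(b) = 1/(b - 28) = 1/(-28 + b))
(Q(49) - W(41)) + 4903 = ((-112 - 104*49 + 8*49**2) - 1/(-28 + 41)) + 4903 = ((-112 - 5096 + 8*2401) - 1/13) + 4903 = ((-112 - 5096 + 19208) - 1*1/13) + 4903 = (14000 - 1/13) + 4903 = 181999/13 + 4903 = 245738/13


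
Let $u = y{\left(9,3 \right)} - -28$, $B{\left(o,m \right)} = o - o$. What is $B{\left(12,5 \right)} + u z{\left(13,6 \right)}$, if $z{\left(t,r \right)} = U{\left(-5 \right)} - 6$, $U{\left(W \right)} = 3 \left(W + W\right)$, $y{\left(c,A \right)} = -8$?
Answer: $-720$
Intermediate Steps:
$B{\left(o,m \right)} = 0$
$U{\left(W \right)} = 6 W$ ($U{\left(W \right)} = 3 \cdot 2 W = 6 W$)
$u = 20$ ($u = -8 - -28 = -8 + 28 = 20$)
$z{\left(t,r \right)} = -36$ ($z{\left(t,r \right)} = 6 \left(-5\right) - 6 = -30 - 6 = -36$)
$B{\left(12,5 \right)} + u z{\left(13,6 \right)} = 0 + 20 \left(-36\right) = 0 - 720 = -720$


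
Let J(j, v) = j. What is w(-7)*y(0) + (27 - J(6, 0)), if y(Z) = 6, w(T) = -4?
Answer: -3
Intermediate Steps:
w(-7)*y(0) + (27 - J(6, 0)) = -4*6 + (27 - 1*6) = -24 + (27 - 6) = -24 + 21 = -3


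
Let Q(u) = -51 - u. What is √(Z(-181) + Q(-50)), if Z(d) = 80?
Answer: √79 ≈ 8.8882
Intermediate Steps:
√(Z(-181) + Q(-50)) = √(80 + (-51 - 1*(-50))) = √(80 + (-51 + 50)) = √(80 - 1) = √79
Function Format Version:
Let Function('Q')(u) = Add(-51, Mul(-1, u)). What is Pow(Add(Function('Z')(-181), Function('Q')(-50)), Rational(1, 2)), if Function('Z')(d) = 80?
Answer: Pow(79, Rational(1, 2)) ≈ 8.8882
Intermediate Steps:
Pow(Add(Function('Z')(-181), Function('Q')(-50)), Rational(1, 2)) = Pow(Add(80, Add(-51, Mul(-1, -50))), Rational(1, 2)) = Pow(Add(80, Add(-51, 50)), Rational(1, 2)) = Pow(Add(80, -1), Rational(1, 2)) = Pow(79, Rational(1, 2))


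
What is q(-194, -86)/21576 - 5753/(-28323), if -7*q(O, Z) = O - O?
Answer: 5753/28323 ≈ 0.20312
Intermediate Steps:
q(O, Z) = 0 (q(O, Z) = -(O - O)/7 = -⅐*0 = 0)
q(-194, -86)/21576 - 5753/(-28323) = 0/21576 - 5753/(-28323) = 0*(1/21576) - 5753*(-1/28323) = 0 + 5753/28323 = 5753/28323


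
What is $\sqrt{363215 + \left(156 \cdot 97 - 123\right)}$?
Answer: $4 \sqrt{23639} \approx 615.0$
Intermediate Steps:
$\sqrt{363215 + \left(156 \cdot 97 - 123\right)} = \sqrt{363215 + \left(15132 - 123\right)} = \sqrt{363215 + 15009} = \sqrt{378224} = 4 \sqrt{23639}$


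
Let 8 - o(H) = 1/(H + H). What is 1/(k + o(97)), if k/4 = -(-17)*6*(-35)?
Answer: -194/2768769 ≈ -7.0067e-5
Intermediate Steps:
k = -14280 (k = 4*(-(-17)*6*(-35)) = 4*(-17*(-6)*(-35)) = 4*(102*(-35)) = 4*(-3570) = -14280)
o(H) = 8 - 1/(2*H) (o(H) = 8 - 1/(H + H) = 8 - 1/(2*H))
1/(k + o(97)) = 1/(-14280 + (8 - 1/2/97)) = 1/(-14280 + (8 - 1/2*1/97)) = 1/(-14280 + (8 - 1/194)) = 1/(-14280 + 1551/194) = 1/(-2768769/194) = -194/2768769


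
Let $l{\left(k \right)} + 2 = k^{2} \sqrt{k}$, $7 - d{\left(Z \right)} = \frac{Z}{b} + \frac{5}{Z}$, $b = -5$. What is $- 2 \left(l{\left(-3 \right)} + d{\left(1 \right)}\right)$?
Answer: $- \frac{2}{5} - 18 i \sqrt{3} \approx -0.4 - 31.177 i$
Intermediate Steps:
$d{\left(Z \right)} = 7 - \frac{5}{Z} + \frac{Z}{5}$ ($d{\left(Z \right)} = 7 - \left(\frac{Z}{-5} + \frac{5}{Z}\right) = 7 - \left(Z \left(- \frac{1}{5}\right) + \frac{5}{Z}\right) = 7 - \left(- \frac{Z}{5} + \frac{5}{Z}\right) = 7 - \left(\frac{5}{Z} - \frac{Z}{5}\right) = 7 + \left(- \frac{5}{Z} + \frac{Z}{5}\right) = 7 - \frac{5}{Z} + \frac{Z}{5}$)
$l{\left(k \right)} = -2 + k^{\frac{5}{2}}$ ($l{\left(k \right)} = -2 + k^{2} \sqrt{k} = -2 + k^{\frac{5}{2}}$)
$- 2 \left(l{\left(-3 \right)} + d{\left(1 \right)}\right) = - 2 \left(\left(-2 + \left(-3\right)^{\frac{5}{2}}\right) + \left(7 - \frac{5}{1} + \frac{1}{5} \cdot 1\right)\right) = - 2 \left(\left(-2 + 9 i \sqrt{3}\right) + \left(7 - 5 + \frac{1}{5}\right)\right) = - 2 \left(\left(-2 + 9 i \sqrt{3}\right) + \frac{11}{5}\right) = - 2 \left(\frac{1}{5} + 9 i \sqrt{3}\right) = - \frac{2}{5} - 18 i \sqrt{3}$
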